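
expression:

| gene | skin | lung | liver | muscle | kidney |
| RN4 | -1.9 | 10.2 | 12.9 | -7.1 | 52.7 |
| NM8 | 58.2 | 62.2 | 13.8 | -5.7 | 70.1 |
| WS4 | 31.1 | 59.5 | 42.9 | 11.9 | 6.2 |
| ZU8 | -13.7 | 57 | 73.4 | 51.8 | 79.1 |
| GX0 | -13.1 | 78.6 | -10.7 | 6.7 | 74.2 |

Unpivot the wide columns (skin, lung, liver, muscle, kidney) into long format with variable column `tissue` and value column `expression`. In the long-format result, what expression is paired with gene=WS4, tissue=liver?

42.9

Unpivoting turns each (gene, wide-column) pair into one long row.
The wide cell at row WS4, column liver holds 42.9, so the long row (WS4, liver) has expression=42.9.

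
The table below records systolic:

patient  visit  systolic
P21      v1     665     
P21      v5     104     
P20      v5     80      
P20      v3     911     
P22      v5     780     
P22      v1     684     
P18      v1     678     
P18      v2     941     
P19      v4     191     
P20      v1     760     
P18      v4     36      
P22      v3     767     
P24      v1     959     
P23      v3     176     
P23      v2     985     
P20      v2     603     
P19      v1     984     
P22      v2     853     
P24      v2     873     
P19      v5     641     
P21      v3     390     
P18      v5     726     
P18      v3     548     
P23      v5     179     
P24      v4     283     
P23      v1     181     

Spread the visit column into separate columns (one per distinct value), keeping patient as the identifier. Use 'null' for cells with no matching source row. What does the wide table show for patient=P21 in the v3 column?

390

The long row with patient=P21, visit=v3 has systolic=390.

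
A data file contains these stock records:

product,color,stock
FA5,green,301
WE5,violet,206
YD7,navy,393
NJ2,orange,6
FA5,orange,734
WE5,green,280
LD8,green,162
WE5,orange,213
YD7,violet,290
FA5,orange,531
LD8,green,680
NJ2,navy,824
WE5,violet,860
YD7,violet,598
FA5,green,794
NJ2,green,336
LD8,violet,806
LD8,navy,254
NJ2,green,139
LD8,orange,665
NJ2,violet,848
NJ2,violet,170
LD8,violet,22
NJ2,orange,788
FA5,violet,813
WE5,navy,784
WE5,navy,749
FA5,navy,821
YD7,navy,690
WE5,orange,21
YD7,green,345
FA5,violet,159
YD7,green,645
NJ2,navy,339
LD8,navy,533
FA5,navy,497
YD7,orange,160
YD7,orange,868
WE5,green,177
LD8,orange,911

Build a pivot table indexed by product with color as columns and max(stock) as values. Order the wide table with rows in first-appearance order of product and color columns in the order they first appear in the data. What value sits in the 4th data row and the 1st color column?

With rows in first-appearance order of product, row 4 is product=NJ2. color columns in first-appearance order: green, violet, navy, orange; column 1 is green.
Long rows with product=NJ2, color=green: max(336, 139) = 336.

336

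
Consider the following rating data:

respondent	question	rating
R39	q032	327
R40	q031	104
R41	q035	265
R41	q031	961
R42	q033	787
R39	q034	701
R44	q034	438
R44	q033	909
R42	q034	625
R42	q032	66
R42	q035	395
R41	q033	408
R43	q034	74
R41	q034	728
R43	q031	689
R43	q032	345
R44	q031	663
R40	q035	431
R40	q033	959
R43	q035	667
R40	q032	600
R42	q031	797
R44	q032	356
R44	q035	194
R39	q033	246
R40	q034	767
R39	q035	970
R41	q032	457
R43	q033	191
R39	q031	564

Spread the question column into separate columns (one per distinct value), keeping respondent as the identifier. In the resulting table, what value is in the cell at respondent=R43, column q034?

Wide layout: rows indexed by respondent, columns are the 5 distinct question values (q032, q031, q035, q033, q034).
Cell (respondent=R43, question=q034) draws from the long row where respondent=R43 and question=q034, which has rating=74.

74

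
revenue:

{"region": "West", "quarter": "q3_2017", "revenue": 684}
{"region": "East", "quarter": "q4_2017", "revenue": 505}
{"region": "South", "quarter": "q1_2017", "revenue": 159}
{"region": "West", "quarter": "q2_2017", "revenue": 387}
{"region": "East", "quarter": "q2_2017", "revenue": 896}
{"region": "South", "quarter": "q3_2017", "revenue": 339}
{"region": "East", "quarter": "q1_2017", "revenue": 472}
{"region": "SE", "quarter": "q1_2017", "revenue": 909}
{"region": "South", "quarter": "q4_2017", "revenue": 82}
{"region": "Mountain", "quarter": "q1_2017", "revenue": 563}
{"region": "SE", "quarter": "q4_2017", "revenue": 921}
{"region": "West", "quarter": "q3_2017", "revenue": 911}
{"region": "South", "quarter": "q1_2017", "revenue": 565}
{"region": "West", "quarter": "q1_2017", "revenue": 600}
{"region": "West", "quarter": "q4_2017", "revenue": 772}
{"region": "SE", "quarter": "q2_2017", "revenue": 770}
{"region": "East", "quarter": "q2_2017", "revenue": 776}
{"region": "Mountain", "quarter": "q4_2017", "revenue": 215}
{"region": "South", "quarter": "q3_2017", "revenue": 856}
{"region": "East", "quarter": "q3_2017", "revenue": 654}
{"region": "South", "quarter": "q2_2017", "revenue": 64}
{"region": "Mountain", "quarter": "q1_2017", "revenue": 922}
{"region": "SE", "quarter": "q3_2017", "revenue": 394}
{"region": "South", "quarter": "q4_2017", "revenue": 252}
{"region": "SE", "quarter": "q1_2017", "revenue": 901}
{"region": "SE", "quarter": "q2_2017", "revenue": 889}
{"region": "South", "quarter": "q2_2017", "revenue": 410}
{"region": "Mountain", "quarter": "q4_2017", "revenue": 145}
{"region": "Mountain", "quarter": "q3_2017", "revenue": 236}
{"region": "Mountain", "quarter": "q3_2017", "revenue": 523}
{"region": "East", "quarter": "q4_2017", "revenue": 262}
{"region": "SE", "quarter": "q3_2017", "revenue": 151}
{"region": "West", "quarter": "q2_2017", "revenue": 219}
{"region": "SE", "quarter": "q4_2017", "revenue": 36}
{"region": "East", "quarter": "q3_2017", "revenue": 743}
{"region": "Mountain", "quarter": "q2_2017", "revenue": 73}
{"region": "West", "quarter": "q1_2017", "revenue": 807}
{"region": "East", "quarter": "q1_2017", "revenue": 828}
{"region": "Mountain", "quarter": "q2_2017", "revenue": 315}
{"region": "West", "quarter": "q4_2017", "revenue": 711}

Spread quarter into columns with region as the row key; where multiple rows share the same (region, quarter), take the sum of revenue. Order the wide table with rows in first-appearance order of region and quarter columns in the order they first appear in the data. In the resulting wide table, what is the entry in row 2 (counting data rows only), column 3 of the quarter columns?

1300

With rows in first-appearance order of region, row 2 is region=East. quarter columns in first-appearance order: q3_2017, q4_2017, q1_2017, q2_2017; column 3 is q1_2017.
Long rows with region=East, quarter=q1_2017: 472 + 828 = 1300.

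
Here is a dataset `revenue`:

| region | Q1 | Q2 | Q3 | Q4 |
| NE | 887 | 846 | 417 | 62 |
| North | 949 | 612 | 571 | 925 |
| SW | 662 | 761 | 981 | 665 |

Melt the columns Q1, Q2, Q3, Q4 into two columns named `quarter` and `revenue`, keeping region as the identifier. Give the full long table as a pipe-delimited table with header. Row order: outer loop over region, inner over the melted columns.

Each (region, column) pair becomes one row: 3 × 4 = 12 rows.
For example, (NE, Q1) → revenue=887.

| region | quarter | revenue |
| NE | Q1 | 887 |
| NE | Q2 | 846 |
| NE | Q3 | 417 |
| NE | Q4 | 62 |
| North | Q1 | 949 |
| North | Q2 | 612 |
| North | Q3 | 571 |
| North | Q4 | 925 |
| SW | Q1 | 662 |
| SW | Q2 | 761 |
| SW | Q3 | 981 |
| SW | Q4 | 665 |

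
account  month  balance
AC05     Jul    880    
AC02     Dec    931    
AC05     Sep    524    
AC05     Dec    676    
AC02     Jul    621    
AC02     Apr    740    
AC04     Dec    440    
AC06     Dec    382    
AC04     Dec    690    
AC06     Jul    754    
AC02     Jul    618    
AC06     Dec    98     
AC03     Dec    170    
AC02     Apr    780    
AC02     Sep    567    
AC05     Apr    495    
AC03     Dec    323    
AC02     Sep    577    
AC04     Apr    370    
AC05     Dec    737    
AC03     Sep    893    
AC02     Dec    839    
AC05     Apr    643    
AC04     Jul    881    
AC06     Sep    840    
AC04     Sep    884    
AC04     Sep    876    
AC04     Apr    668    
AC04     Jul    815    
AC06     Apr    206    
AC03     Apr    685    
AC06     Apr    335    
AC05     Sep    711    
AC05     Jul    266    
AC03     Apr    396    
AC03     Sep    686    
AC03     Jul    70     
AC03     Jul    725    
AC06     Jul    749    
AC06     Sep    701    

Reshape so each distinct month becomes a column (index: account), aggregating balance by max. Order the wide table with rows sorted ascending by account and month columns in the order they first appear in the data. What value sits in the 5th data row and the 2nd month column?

382

With rows sorted ascending by account, row 5 is account=AC06. month columns in first-appearance order: Jul, Dec, Sep, Apr; column 2 is Dec.
Long rows with account=AC06, month=Dec: max(382, 98) = 382.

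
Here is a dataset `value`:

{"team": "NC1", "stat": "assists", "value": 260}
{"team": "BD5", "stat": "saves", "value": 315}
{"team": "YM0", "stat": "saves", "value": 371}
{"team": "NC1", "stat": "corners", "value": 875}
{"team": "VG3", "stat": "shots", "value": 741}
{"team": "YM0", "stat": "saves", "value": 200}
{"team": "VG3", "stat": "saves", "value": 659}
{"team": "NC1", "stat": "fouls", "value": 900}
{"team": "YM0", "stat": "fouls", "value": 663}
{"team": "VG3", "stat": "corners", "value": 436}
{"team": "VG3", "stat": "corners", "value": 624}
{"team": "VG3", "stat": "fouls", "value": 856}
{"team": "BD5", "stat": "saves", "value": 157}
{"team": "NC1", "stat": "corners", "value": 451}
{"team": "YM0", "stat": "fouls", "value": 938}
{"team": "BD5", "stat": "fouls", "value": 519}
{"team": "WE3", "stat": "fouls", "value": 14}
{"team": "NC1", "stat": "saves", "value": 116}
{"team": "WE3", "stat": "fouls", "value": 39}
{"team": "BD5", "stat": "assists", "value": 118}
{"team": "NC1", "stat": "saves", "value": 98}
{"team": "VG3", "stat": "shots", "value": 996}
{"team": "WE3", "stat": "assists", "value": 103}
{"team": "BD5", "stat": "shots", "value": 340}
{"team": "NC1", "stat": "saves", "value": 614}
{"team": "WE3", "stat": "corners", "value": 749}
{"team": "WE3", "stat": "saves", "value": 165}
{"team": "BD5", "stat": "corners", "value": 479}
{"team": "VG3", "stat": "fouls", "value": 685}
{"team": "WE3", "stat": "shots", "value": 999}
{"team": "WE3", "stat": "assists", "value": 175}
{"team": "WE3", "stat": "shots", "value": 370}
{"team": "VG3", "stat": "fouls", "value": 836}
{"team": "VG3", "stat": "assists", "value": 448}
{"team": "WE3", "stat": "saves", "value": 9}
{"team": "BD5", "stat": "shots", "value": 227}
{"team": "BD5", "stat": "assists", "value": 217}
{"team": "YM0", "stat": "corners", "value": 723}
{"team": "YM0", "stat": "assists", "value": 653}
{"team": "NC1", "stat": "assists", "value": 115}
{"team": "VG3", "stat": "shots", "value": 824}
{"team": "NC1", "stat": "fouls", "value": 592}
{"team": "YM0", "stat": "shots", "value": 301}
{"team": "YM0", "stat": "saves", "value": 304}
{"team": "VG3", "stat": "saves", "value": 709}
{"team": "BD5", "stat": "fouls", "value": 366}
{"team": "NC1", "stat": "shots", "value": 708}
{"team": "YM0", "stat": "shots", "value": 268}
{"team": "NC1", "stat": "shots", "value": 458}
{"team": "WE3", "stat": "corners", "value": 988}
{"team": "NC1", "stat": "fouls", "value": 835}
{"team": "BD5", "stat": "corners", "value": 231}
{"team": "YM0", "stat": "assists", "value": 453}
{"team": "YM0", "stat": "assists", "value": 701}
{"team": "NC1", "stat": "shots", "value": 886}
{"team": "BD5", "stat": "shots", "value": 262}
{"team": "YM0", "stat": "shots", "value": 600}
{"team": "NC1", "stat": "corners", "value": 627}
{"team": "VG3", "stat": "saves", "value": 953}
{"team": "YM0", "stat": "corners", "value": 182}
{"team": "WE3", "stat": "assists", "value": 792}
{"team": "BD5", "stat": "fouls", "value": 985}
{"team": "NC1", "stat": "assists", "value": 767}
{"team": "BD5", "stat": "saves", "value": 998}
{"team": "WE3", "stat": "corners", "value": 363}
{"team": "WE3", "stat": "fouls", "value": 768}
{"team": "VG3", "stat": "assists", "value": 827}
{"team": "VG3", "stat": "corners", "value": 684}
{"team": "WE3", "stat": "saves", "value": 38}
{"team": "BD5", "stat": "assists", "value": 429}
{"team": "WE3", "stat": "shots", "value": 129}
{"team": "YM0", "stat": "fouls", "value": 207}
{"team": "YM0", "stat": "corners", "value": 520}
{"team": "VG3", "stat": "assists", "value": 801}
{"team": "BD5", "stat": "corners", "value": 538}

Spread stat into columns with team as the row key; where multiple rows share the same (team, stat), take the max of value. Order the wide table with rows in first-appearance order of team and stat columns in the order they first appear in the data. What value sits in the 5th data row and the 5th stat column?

768

With rows in first-appearance order of team, row 5 is team=WE3. stat columns in first-appearance order: assists, saves, corners, shots, fouls; column 5 is fouls.
Long rows with team=WE3, stat=fouls: max(14, 39, 768) = 768.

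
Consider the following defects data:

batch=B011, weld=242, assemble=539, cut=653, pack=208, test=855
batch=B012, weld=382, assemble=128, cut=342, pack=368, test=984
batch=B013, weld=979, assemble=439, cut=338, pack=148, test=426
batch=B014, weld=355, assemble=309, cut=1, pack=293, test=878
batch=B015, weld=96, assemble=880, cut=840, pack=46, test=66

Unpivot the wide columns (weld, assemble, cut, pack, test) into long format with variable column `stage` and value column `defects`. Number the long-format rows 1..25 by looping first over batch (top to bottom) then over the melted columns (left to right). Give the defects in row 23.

25 rows total (5 × 5). Row 23: index ⌊(23-1)/5⌋ = 4 into batch → B015; (23-1) mod 5 = 2 into the melted columns → cut.
So row 23 is (B015, cut, 840); defects = 840.

840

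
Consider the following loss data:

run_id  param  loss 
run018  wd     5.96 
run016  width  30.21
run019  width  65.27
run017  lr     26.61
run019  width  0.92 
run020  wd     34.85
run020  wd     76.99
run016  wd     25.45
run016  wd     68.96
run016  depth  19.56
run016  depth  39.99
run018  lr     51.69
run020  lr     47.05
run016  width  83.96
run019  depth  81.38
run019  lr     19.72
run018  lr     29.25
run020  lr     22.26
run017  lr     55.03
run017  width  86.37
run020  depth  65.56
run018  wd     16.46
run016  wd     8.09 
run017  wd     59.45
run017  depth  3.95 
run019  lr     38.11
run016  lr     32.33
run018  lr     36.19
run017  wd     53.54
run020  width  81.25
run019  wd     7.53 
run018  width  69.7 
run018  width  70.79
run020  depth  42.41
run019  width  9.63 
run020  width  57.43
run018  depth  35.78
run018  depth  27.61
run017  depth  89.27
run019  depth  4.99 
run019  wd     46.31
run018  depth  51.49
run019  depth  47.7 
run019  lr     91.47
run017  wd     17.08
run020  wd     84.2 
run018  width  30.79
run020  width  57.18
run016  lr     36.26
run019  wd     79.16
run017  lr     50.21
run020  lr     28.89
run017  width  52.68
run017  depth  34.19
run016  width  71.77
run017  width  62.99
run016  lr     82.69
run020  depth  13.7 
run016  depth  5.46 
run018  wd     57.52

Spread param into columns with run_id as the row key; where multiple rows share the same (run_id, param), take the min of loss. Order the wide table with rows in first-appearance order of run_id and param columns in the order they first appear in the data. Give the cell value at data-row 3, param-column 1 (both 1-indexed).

7.53

With rows in first-appearance order of run_id, row 3 is run_id=run019. param columns in first-appearance order: wd, width, lr, depth; column 1 is wd.
Long rows with run_id=run019, param=wd: min(7.53, 46.31, 79.16) = 7.53.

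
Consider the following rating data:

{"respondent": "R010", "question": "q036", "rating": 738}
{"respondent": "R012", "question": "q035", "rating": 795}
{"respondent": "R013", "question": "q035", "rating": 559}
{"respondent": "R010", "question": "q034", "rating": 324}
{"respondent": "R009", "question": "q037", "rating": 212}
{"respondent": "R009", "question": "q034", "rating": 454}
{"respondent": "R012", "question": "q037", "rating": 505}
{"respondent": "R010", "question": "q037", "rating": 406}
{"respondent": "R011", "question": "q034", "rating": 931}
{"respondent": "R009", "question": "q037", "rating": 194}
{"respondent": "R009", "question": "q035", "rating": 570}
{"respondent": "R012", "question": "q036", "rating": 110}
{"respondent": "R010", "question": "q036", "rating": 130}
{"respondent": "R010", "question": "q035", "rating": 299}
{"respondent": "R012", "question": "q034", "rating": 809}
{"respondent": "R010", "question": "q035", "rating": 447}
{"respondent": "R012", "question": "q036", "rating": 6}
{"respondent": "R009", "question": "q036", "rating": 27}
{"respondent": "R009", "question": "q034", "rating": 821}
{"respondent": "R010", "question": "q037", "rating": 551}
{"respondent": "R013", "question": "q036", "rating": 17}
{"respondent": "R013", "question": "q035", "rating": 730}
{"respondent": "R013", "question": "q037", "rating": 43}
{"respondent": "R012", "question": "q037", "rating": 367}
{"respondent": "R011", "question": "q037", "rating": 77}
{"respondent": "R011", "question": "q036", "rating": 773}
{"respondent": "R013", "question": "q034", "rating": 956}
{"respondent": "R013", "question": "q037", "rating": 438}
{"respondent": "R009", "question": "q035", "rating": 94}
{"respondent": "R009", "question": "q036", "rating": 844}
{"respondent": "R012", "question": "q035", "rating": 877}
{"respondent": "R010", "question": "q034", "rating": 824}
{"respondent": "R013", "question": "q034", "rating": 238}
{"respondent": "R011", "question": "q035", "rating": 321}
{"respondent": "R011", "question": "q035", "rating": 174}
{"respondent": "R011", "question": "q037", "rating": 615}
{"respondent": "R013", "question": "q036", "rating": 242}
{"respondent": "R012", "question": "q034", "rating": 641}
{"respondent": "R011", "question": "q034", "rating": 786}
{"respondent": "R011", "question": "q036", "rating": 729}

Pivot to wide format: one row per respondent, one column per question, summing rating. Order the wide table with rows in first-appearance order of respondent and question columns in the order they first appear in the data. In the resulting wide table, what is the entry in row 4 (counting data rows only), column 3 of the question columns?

With rows in first-appearance order of respondent, row 4 is respondent=R009. question columns in first-appearance order: q036, q035, q034, q037; column 3 is q034.
Long rows with respondent=R009, question=q034: 454 + 821 = 1275.

1275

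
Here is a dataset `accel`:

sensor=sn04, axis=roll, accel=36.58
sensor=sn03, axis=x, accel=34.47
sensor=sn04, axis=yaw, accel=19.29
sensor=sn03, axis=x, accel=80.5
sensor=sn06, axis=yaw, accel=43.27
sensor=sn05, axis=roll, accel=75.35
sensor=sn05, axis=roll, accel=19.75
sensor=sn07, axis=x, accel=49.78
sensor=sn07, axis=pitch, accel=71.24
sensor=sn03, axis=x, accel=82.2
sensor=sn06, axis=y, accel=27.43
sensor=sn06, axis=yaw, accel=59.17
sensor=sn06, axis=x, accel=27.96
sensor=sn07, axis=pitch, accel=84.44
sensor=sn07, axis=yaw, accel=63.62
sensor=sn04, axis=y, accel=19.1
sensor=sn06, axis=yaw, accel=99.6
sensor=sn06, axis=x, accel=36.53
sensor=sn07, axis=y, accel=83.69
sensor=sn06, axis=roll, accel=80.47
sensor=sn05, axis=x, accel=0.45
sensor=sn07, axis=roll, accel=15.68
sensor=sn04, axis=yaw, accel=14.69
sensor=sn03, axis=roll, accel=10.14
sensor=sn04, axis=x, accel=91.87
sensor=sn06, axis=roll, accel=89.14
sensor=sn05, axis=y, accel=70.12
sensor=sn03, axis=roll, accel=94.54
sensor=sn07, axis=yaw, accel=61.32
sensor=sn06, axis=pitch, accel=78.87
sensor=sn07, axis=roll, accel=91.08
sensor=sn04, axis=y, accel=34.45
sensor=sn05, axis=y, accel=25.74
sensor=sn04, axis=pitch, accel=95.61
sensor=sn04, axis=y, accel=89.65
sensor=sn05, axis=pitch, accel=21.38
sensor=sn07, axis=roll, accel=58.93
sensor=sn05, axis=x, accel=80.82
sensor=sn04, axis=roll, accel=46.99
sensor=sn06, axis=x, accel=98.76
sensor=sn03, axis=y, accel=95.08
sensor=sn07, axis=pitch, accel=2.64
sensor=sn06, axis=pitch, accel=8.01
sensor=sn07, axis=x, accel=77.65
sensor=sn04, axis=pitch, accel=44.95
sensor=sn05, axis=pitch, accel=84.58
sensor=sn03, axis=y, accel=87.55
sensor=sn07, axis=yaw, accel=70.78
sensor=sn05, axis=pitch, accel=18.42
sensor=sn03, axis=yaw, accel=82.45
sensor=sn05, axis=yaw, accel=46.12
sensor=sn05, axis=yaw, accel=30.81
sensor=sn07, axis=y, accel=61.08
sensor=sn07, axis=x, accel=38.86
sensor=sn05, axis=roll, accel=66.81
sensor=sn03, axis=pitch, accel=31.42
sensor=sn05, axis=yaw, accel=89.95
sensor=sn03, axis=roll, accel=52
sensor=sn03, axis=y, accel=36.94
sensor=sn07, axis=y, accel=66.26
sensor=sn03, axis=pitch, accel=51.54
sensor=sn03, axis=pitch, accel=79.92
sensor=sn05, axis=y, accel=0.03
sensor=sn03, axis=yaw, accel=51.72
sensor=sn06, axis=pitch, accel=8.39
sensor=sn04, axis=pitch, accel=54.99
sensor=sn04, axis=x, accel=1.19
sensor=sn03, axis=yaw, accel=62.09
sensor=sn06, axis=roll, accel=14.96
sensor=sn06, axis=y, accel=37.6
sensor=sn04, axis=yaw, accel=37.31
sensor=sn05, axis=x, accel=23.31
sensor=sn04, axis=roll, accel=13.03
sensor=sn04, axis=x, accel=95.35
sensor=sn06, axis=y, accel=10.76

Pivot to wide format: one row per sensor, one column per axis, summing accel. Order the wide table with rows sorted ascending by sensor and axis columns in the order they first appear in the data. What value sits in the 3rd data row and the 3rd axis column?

With rows sorted ascending by sensor, row 3 is sensor=sn05. axis columns in first-appearance order: roll, x, yaw, pitch, y; column 3 is yaw.
Long rows with sensor=sn05, axis=yaw: 46.12 + 30.81 + 89.95 = 166.88.

166.88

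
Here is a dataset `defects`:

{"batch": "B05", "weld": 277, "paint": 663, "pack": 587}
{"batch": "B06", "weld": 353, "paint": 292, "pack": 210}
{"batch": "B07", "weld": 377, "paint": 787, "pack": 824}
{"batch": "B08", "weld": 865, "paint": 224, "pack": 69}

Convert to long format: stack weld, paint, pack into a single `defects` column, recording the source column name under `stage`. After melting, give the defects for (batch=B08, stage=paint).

224

Unpivoting turns each (batch, wide-column) pair into one long row.
The wide cell at row B08, column paint holds 224, so the long row (B08, paint) has defects=224.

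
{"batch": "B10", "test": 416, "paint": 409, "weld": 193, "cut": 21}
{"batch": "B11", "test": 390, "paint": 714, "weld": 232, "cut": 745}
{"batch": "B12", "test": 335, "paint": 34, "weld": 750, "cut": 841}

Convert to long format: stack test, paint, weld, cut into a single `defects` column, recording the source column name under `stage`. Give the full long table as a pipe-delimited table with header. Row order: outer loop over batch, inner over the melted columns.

| batch | stage | defects |
| B10 | test | 416 |
| B10 | paint | 409 |
| B10 | weld | 193 |
| B10 | cut | 21 |
| B11 | test | 390 |
| B11 | paint | 714 |
| B11 | weld | 232 |
| B11 | cut | 745 |
| B12 | test | 335 |
| B12 | paint | 34 |
| B12 | weld | 750 |
| B12 | cut | 841 |

Each (batch, column) pair becomes one row: 3 × 4 = 12 rows.
For example, (B10, test) → defects=416.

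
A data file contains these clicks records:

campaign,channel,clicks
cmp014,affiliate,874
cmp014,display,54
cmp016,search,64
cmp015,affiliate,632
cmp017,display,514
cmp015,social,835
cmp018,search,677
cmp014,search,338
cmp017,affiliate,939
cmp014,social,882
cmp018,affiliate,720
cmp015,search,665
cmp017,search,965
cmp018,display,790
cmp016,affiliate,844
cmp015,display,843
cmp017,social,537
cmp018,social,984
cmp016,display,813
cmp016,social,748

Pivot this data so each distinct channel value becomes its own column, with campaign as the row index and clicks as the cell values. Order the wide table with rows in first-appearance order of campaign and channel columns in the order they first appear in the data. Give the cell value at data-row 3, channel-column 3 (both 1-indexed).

With rows in first-appearance order of campaign, row 3 is campaign=cmp015. channel columns in first-appearance order: affiliate, display, search, social; column 3 is search.
Long rows with campaign=cmp015, channel=search: clicks = 665.

665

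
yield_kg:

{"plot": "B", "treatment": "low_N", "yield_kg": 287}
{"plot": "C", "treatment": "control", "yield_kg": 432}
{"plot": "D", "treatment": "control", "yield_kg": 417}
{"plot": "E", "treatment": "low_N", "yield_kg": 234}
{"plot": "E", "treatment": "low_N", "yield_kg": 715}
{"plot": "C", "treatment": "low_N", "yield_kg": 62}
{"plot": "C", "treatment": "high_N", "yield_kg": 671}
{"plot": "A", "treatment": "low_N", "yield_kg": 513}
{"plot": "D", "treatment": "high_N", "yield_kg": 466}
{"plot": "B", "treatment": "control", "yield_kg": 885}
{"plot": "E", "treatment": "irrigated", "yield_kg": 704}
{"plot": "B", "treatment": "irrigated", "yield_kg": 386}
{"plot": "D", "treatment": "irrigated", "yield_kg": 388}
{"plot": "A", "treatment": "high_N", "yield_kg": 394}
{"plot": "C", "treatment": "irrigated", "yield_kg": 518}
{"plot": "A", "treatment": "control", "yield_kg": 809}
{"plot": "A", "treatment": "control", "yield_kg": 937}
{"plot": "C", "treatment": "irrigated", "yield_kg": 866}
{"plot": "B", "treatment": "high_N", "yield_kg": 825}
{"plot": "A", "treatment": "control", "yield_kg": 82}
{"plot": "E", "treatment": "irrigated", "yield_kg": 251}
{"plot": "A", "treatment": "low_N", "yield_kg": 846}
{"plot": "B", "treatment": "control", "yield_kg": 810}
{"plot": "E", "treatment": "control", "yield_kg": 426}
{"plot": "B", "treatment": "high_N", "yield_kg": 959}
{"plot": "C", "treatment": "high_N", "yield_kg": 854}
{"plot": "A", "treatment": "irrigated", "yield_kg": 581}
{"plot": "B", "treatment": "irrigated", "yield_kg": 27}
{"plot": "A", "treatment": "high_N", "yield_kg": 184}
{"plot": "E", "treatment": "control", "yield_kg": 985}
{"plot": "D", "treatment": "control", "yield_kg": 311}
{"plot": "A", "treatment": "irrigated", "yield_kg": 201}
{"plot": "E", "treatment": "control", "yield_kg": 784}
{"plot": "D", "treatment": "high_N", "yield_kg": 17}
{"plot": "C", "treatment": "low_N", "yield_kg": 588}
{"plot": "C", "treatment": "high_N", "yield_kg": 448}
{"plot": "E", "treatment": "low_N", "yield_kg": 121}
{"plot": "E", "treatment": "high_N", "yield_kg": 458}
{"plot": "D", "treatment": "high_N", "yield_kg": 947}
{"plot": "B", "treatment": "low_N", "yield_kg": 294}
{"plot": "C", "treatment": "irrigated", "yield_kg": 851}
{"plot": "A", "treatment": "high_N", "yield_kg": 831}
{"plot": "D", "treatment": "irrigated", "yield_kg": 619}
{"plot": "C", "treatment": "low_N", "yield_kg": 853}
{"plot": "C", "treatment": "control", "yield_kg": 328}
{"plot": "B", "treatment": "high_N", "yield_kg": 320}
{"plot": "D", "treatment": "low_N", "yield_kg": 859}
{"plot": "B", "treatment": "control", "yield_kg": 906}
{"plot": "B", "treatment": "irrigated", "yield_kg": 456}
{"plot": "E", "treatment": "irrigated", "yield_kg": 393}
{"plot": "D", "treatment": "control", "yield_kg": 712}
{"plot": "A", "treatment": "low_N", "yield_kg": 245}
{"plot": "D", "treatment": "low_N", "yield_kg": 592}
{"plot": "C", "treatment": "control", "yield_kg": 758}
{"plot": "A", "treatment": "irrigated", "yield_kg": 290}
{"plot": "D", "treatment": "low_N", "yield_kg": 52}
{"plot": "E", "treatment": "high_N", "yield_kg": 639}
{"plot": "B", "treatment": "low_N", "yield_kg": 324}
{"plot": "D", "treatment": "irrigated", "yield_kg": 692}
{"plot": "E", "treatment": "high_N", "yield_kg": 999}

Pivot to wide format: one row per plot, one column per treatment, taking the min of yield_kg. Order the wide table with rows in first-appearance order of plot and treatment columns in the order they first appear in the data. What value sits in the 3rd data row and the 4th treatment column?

With rows in first-appearance order of plot, row 3 is plot=D. treatment columns in first-appearance order: low_N, control, high_N, irrigated; column 4 is irrigated.
Long rows with plot=D, treatment=irrigated: min(388, 619, 692) = 388.

388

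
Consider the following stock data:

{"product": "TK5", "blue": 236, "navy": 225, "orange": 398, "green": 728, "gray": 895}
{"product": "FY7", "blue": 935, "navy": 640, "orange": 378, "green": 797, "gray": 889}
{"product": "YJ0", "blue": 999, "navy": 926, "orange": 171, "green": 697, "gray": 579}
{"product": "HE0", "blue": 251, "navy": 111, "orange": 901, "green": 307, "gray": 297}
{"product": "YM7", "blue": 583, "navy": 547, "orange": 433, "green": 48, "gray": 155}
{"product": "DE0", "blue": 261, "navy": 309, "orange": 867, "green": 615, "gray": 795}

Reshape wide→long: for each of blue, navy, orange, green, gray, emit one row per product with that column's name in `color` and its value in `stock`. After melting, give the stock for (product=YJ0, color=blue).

999

Unpivoting turns each (product, wide-column) pair into one long row.
The wide cell at row YJ0, column blue holds 999, so the long row (YJ0, blue) has stock=999.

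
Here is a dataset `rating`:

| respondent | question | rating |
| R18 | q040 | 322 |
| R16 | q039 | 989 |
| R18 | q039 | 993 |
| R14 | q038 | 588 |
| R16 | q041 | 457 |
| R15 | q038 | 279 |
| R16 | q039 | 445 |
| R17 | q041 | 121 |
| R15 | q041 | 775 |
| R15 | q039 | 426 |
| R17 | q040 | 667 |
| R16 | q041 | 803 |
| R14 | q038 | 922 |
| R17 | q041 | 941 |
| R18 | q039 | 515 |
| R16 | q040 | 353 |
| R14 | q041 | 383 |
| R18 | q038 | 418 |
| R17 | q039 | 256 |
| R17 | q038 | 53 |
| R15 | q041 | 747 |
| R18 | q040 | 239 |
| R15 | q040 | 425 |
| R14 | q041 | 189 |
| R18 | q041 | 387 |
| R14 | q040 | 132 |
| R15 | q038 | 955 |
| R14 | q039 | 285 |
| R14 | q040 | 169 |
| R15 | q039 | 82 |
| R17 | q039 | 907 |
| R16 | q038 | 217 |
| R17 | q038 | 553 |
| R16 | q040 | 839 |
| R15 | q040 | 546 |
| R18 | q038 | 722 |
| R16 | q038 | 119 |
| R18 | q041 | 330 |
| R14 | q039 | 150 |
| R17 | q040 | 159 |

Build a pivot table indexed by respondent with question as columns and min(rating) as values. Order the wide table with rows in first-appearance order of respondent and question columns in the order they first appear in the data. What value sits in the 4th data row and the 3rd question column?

With rows in first-appearance order of respondent, row 4 is respondent=R15. question columns in first-appearance order: q040, q039, q038, q041; column 3 is q038.
Long rows with respondent=R15, question=q038: min(279, 955) = 279.

279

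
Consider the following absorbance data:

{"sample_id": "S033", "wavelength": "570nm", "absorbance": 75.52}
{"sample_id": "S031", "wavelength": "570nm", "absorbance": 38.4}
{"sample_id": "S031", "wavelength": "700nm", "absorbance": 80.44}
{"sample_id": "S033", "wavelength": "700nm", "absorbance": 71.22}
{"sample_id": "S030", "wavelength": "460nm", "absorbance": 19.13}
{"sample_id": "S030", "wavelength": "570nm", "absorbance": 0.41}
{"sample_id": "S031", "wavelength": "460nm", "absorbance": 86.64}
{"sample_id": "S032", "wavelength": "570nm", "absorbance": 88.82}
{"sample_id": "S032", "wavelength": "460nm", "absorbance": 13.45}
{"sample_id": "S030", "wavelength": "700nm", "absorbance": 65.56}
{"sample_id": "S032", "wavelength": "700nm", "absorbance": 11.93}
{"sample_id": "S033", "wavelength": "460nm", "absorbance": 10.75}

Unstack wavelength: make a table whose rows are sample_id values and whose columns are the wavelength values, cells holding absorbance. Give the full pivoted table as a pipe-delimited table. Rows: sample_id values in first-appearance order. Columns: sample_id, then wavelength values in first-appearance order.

| sample_id | 570nm | 700nm | 460nm |
| S033 | 75.52 | 71.22 | 10.75 |
| S031 | 38.4 | 80.44 | 86.64 |
| S030 | 0.41 | 65.56 | 19.13 |
| S032 | 88.82 | 11.93 | 13.45 |

Columns: sample_id plus the 3 distinct wavelength values (570nm, 700nm, 460nm).
For example, row S033 column 570nm takes absorbance=75.52 from the long row (S033, 570nm).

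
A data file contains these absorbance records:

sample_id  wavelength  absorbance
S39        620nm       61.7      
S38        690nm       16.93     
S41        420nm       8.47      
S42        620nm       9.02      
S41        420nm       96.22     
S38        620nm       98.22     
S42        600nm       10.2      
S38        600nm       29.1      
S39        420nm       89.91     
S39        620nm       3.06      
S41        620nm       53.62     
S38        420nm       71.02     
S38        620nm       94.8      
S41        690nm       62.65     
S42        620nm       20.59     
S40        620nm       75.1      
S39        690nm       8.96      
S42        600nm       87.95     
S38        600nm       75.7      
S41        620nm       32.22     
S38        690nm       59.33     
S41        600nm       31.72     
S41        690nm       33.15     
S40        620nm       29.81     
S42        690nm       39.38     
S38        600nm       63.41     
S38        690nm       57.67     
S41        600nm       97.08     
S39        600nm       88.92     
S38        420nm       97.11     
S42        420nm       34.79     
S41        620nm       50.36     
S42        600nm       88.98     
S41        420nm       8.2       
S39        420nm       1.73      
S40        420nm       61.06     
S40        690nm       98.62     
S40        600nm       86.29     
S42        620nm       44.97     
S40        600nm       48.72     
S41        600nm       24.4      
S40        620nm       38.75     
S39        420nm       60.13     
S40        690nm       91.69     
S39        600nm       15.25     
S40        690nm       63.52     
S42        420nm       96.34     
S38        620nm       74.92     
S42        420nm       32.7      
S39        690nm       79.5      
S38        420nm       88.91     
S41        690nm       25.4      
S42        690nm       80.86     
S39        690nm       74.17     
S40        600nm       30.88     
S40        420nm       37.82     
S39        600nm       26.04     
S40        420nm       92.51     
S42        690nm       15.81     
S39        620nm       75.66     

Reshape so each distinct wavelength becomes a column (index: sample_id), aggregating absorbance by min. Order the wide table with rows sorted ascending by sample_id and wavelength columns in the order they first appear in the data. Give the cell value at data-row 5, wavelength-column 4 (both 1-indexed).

With rows sorted ascending by sample_id, row 5 is sample_id=S42. wavelength columns in first-appearance order: 620nm, 690nm, 420nm, 600nm; column 4 is 600nm.
Long rows with sample_id=S42, wavelength=600nm: min(10.2, 87.95, 88.98) = 10.2.

10.2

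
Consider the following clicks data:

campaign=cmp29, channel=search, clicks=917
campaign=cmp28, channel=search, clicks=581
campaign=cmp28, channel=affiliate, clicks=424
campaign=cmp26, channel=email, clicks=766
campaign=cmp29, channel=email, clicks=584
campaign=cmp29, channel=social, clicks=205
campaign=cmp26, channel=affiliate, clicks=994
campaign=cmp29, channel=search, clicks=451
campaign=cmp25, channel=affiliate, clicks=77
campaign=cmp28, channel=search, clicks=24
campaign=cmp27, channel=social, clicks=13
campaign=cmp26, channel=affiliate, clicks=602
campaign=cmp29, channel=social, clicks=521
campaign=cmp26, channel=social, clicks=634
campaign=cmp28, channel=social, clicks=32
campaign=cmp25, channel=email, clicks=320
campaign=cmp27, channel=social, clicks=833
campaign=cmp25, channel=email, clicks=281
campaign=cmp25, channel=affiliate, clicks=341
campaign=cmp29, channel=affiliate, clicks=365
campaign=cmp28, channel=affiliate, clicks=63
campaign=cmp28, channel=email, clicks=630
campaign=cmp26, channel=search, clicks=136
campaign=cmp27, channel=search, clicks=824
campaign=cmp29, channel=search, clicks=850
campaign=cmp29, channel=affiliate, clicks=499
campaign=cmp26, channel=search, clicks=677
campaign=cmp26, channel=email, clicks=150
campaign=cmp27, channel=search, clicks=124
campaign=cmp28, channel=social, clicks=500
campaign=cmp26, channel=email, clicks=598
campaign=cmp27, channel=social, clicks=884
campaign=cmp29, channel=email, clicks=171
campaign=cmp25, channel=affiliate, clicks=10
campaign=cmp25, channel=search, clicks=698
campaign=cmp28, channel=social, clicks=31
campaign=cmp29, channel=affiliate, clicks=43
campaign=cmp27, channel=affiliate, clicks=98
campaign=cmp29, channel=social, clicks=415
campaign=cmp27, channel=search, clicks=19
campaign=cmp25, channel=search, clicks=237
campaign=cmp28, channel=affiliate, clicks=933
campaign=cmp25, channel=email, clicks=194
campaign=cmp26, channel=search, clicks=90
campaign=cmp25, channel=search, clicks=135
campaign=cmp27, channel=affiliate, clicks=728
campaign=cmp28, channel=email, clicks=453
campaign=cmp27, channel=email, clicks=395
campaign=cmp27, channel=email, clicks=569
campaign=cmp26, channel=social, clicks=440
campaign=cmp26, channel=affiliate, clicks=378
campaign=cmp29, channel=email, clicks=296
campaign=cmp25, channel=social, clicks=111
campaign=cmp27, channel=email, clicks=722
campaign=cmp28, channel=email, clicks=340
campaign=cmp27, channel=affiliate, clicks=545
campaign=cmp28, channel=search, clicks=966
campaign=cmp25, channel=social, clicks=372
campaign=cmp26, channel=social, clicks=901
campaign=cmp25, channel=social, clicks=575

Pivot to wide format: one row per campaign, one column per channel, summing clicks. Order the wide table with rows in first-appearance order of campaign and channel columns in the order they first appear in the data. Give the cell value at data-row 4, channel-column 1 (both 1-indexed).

With rows in first-appearance order of campaign, row 4 is campaign=cmp25. channel columns in first-appearance order: search, affiliate, email, social; column 1 is search.
Long rows with campaign=cmp25, channel=search: 698 + 237 + 135 = 1070.

1070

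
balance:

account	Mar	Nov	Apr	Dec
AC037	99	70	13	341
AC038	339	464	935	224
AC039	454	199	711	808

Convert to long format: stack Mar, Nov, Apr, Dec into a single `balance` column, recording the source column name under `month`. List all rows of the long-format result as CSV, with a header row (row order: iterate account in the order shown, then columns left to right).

account,month,balance
AC037,Mar,99
AC037,Nov,70
AC037,Apr,13
AC037,Dec,341
AC038,Mar,339
AC038,Nov,464
AC038,Apr,935
AC038,Dec,224
AC039,Mar,454
AC039,Nov,199
AC039,Apr,711
AC039,Dec,808

Each (account, column) pair becomes one row: 3 × 4 = 12 rows.
For example, (AC037, Mar) → balance=99.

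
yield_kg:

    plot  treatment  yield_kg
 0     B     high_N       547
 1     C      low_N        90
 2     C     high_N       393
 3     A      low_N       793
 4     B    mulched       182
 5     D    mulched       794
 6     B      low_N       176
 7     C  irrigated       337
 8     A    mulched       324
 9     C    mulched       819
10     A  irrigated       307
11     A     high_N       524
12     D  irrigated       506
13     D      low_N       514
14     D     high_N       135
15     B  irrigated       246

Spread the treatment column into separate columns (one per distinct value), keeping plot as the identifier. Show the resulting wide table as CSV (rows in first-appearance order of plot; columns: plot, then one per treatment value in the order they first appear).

plot,high_N,low_N,mulched,irrigated
B,547,176,182,246
C,393,90,819,337
A,524,793,324,307
D,135,514,794,506

Columns: plot plus the 4 distinct treatment values (high_N, low_N, mulched, irrigated).
For example, row B column high_N takes yield_kg=547 from the long row (B, high_N).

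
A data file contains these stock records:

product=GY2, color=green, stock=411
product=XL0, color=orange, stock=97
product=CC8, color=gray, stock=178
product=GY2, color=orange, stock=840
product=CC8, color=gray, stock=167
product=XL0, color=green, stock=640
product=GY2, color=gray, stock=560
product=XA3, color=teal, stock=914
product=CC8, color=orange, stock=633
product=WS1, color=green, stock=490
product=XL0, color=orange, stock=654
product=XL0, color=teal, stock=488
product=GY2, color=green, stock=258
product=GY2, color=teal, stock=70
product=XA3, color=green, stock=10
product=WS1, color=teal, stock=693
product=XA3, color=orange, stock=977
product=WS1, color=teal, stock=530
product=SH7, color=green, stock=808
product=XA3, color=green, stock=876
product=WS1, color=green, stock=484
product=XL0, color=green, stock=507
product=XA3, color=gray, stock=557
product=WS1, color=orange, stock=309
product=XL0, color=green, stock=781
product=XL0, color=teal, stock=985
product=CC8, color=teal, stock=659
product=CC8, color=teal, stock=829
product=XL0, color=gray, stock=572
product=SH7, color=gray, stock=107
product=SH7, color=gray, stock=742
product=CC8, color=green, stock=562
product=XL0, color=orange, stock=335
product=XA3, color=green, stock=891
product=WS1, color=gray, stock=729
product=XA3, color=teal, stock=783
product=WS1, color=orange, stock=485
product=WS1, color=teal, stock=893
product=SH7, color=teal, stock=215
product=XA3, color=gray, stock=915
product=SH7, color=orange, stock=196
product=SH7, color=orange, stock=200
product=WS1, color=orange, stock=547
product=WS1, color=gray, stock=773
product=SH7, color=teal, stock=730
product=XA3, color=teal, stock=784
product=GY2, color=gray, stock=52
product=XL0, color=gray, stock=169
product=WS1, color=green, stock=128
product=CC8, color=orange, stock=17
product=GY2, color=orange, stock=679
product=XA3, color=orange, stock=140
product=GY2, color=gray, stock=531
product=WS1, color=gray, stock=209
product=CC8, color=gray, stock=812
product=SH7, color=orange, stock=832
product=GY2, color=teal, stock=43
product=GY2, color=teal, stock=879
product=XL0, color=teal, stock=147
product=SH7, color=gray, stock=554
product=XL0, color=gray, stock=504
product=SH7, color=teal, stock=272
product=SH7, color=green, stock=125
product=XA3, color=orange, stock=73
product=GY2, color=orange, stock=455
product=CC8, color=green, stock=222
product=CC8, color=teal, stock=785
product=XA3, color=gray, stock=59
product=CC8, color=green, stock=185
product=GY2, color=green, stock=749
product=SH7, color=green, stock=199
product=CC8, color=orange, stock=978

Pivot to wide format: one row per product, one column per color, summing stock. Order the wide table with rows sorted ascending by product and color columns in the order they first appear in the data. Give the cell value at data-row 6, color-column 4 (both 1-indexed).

With rows sorted ascending by product, row 6 is product=XL0. color columns in first-appearance order: green, orange, gray, teal; column 4 is teal.
Long rows with product=XL0, color=teal: 488 + 985 + 147 = 1620.

1620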